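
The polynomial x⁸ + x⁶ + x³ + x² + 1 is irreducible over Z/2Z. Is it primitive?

Write f(x) = x⁸ + x⁶ + x³ + x² + 1.
|GF(2^8)^×| = 2^8 − 1 = 255. Prime factorization: 255 = 3·5·17.
f is primitive ⇔ x has order 255 in GF(2)[x]/(f), i.e. x^(255/q) ≠ 1 for each prime q | 255.
x^(85) mod f = x⁴ + x³ + x².
x^(51) mod f = x⁷ + x⁵.
x^(15) mod f = x⁶ + x⁵ + x⁴ + x³ + x².
None equal 1, so x has full order 255; f is primitive.

Yes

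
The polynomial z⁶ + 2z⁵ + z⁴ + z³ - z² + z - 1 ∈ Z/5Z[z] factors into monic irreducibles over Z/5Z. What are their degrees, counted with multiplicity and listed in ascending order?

6

Write g(z) = z⁶ + 2z⁵ + z⁴ + z³ - z² + z - 1.
Roots in Z/5Z: g(0) = 4; g(1) = 4; g(2) = 4; g(3) = 1; g(4) = 1.
Complete factorization: g(z) = (z⁶ + 2z⁵ + z⁴ + z³ - z² + z - 1).
Factor degrees with multiplicity: 6 = 6.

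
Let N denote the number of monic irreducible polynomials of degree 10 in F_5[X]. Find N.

976248

Gauss's count: N_{5}(10) = (1/10) Σ_{d|10} μ(10/d)·5^d.
Divisors of 10: 1, 2, 5, 10; μ(10/d) for each: 1, -1, -1, 1.
Σ = 5^1 − 5^2 − 5^5 + 5^10 = 9762480.
N = 9762480/10 = 976248.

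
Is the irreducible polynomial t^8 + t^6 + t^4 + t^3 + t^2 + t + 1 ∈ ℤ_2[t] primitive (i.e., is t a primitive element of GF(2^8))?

Yes

Write f(t) = t^8 + t^6 + t^4 + t^3 + t^2 + t + 1.
|GF(2^8)^×| = 2^8 − 1 = 255. Prime factorization: 255 = 3·5·17.
f is primitive ⇔ t has order 255 in GF(2)[t]/(f), i.e. t^(255/q) ≠ 1 for each prime q | 255.
t^(85) mod f = t^4 + t^3 + t.
t^(51) mod f = t^6 + t^3.
t^(15) mod f = t^6 + t + 1.
None equal 1, so t has full order 255; f is primitive.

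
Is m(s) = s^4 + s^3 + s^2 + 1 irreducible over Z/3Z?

Yes

Check for roots in Z/3Z: m(0) = 1; m(1) = 1; m(2) = 2.
No roots, so no linear factors.
Monic irreducibles of degree 2 over GF(3): s^2 + 1, s^2 + s - 1, s^2 - s - 1.
None of them divide m (all give nonzero remainder).
No irreducible factor of degree ≤ 2 exists, so m is irreducible over GF(3).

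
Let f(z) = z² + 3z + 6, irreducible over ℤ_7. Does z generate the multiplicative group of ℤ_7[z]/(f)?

|GF(7^2)^×| = 7^2 − 1 = 48. Prime factorization: 48 = 2^4·3.
f is primitive ⇔ z has order 48 in GF(7)[z]/(f), i.e. z^(48/q) ≠ 1 for each prime q | 48.
z^(24) mod f = 6.
z^(16) mod f = 1
Since z^(16) = 1, the order of z divides 16 < 48; not primitive.

No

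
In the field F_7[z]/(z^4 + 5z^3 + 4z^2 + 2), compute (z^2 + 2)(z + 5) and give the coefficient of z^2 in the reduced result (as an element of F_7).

Multiply in F_7[z]: (z^2 + 2)·(z + 5) = z^3 + 5z^2 + 2z + 3.
Reduced: z^3 + 5z^2 + 2z + 3.

5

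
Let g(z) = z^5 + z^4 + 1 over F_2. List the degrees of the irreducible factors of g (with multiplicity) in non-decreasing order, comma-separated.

2, 3

Roots in F_2: g(0) = 1; g(1) = 1.
Complete factorization: g(z) = (z^2 + z + 1)·(z^3 + z + 1).
Factor degrees with multiplicity: 2 + 3 = 5.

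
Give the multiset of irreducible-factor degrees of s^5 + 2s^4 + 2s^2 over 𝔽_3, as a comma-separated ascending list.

Write f(s) = s^5 + 2s^4 + 2s^2.
Roots in 𝔽_3: f(0) = 0 → root; f(1) = 2; f(2) = 0 → root.
Linear factors from roots: (s), (s + 1).
Complete factorization: f(s) = (s + 1)·(s)^2·(s^2 + s + 2).
Factor degrees with multiplicity: 1 + 1 + 1 + 2 = 5.

1, 1, 1, 2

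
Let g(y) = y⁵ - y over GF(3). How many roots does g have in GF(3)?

Evaluate at each of the 3 elements of GF(3):
g(0) = 0 → root; g(1) = 0 → root; g(2) = 0 → root.
Roots: {0, 1, 2}.

3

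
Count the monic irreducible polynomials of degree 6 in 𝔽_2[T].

Gauss's count: N_{2}(6) = (1/6) Σ_{d|6} μ(6/d)·2^d.
Divisors of 6: 1, 2, 3, 6; μ(6/d) for each: 1, -1, -1, 1.
Σ = 2^1 − 2^2 − 2^3 + 2^6 = 54.
N = 54/6 = 9.

9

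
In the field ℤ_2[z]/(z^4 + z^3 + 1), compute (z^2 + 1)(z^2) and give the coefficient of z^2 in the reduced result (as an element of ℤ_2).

1

Multiply in ℤ_2[z]: (z^2 + 1)·(z^2) = z^4 + z^2.
Reduce using z^4 ≡ z^3 + 1 (mod z^4 + z^3 + 1).
Reduced: z^3 + z^2 + 1.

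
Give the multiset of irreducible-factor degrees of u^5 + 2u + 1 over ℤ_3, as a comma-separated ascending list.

Write h(u) = u^5 + 2u + 1.
Roots in ℤ_3: h(0) = 1; h(1) = 1; h(2) = 1.
Complete factorization: h(u) = (u^5 + 2u + 1).
Factor degrees with multiplicity: 5 = 5.

5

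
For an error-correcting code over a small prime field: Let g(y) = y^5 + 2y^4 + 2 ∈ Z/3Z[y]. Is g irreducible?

Check for roots in Z/3Z: g(0) = 2; g(1) = 2; g(2) = 0 → root.
g(2) = 0, so (y − 2) divides g(y); g is reducible.

No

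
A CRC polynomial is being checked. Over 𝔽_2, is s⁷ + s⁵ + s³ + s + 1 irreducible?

Yes

Write h(s) = s⁷ + s⁵ + s³ + s + 1.
Check for roots in 𝔽_2: h(0) = 1; h(1) = 1.
No roots, so no linear factors.
Monic irreducibles of degree 2 over GF(2): s² + s + 1.
None of them divide h (all give nonzero remainder).
Monic irreducibles of degree 3 over GF(2): s³ + s + 1, s³ + s² + 1.
None of them divide h (all give nonzero remainder).
No irreducible factor of degree ≤ 3 exists, so h is irreducible over GF(2).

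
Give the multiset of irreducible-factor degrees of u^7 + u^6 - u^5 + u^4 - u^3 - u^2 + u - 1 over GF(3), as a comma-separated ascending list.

1, 1, 2, 3

Write g(u) = u^7 + u^6 - u^5 + u^4 - u^3 - u^2 + u - 1.
Roots in GF(3): g(0) = 2; g(1) = 0 → root; g(2) = 0 → root.
Linear factors from roots: (u - 1), (u + 1).
Complete factorization: g(u) = (u + 1)·(u - 1)·(u^2 + 1)·(u^3 + u^2 - u + 1).
Factor degrees with multiplicity: 1 + 1 + 2 + 3 = 7.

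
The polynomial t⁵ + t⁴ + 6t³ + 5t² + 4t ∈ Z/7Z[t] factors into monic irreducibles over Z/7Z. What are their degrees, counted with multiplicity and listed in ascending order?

Write f(t) = t⁵ + t⁴ + 6t³ + 5t² + 4t.
Linear factors from roots: (t).
Complete factorization: f(t) = (t)·(t⁴ + t³ + 6t² + 5t + 4).
Factor degrees with multiplicity: 1 + 4 = 5.

1, 4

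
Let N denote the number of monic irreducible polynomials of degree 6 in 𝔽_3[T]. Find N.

116

By the necklace-counting formula, N_3(6) = (1/6) Σ_{d|6} μ(6/d)·3^d.
Divisors of 6: 1, 2, 3, 6; μ(6/d) for each: 1, -1, -1, 1.
Σ = 3^1 − 3^2 − 3^3 + 3^6 = 696.
N = 696/6 = 116.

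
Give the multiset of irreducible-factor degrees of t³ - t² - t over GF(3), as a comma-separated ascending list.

Write f(t) = t³ - t² - t.
Roots in GF(3): f(0) = 0 → root; f(1) = 2; f(2) = 2.
Linear factors from roots: (t).
Complete factorization: f(t) = (t)·(t² - t - 1).
Factor degrees with multiplicity: 1 + 2 = 3.

1, 2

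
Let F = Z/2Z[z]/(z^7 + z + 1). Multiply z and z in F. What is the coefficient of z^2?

1

Multiply in Z/2Z[z]: (z)·(z) = z^2.
Reduced: z^2.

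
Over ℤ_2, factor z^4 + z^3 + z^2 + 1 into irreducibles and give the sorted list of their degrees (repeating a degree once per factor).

Write f(z) = z^4 + z^3 + z^2 + 1.
Roots in ℤ_2: f(0) = 1; f(1) = 0 → root.
Linear factors from roots: (z + 1).
Complete factorization: f(z) = (z + 1)·(z^3 + z + 1).
Factor degrees with multiplicity: 1 + 3 = 4.

1, 3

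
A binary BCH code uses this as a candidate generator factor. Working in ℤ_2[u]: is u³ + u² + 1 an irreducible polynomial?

Write g(u) = u³ + u² + 1.
Check for roots in ℤ_2: g(0) = 1; g(1) = 1.
No roots. A degree-3 polynomial over a field with no linear factor is irreducible.

Yes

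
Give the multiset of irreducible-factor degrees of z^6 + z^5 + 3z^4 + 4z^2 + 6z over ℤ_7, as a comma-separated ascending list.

Write g(z) = z^6 + z^5 + 3z^4 + 4z^2 + 6z.
Linear factors from roots: (z), (z + 2).
Complete factorization: g(z) = (z)·(z + 2)·(z^4 + 6z^3 + 5z^2 + 4z + 3).
Factor degrees with multiplicity: 1 + 1 + 4 = 6.

1, 1, 4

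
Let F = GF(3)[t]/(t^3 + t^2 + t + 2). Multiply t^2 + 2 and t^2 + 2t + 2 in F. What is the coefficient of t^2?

Multiply in GF(3)[t]: (t^2 + 2)·(t^2 + 2t + 2) = t^4 + 2t^3 + t^2 + t + 1.
Reduce using t^3 ≡ 2t^2 + 2t + 1 (mod t^3 + t^2 + t + 2).
Reduced: 2t^2 + t + 2.

2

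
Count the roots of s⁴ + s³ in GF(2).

Write g(s) = s⁴ + s³.
Evaluate at each of the 2 elements of GF(2):
g(0) = 0 → root; g(1) = 0 → root.
Roots: {0, 1}.

2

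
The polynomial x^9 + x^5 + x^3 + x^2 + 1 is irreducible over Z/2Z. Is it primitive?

Write f(x) = x^9 + x^5 + x^3 + x^2 + 1.
|GF(2^9)^×| = 2^9 − 1 = 511. Prime factorization: 511 = 7·73.
f is primitive ⇔ x has order 511 in GF(2)[x]/(f), i.e. x^(511/q) ≠ 1 for each prime q | 511.
x^(73) mod f = x^7 + x^6 + x^4 + x^3 + x^2 + x + 1.
x^(7) mod f = x^7.
None equal 1, so x has full order 511; f is primitive.

Yes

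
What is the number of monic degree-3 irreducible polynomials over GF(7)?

By the necklace-counting formula, N_7(3) = (1/3) Σ_{d|3} μ(3/d)·7^d.
Divisors of 3: 1, 3; μ(3/d) for each: -1, 1.
Σ = − 7^1 + 7^3 = 336.
N = 336/3 = 112.

112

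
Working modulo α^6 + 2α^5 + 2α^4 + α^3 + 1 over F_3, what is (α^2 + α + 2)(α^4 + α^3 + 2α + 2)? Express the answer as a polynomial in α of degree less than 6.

Multiply in F_3[α]: (α^2 + α + 2)·(α^4 + α^3 + 2α + 2) = α^6 + 2α^5 + α^3 + α^2 + 1.
Reduce using α^6 ≡ α^5 + α^4 + 2α^3 + 2 (mod α^6 + 2α^5 + 2α^4 + α^3 + 1).
Reduced: α^4 + α^2.

α^4 + α^2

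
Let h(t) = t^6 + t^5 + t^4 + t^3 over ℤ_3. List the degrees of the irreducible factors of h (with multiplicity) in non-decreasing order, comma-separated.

Roots in ℤ_3: h(0) = 0 → root; h(1) = 1; h(2) = 0 → root.
Linear factors from roots: (t), (t + 1).
Complete factorization: h(t) = (t + 1)·(t)^3·(t^2 + 1).
Factor degrees with multiplicity: 1 + 1 + 1 + 1 + 2 = 6.

1, 1, 1, 1, 2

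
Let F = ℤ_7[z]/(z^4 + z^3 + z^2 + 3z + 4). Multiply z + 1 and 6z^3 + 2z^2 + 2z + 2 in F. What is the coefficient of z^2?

Multiply in ℤ_7[z]: (z + 1)·(6z^3 + 2z^2 + 2z + 2) = 6z^4 + z^3 + 4z^2 + 4z + 2.
Reduce using z^4 ≡ 6z^3 + 6z^2 + 4z + 3 (mod z^4 + z^3 + z^2 + 3z + 4).
Reduced: 2z^3 + 5z^2 + 6.

5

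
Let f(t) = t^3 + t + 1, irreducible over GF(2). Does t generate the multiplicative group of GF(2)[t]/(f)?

Yes

|GF(2^3)^×| = 2^3 − 1 = 7. Prime factorization: 7 = 7.
f is primitive ⇔ t has order 7 in GF(2)[t]/(f), i.e. t^(7/q) ≠ 1 for each prime q | 7.
t^(1) mod f = t.
None equal 1, so t has full order 7; f is primitive.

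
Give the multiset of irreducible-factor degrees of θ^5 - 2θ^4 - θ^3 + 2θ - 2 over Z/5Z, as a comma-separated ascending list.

Write h(θ) = θ^5 - 2θ^4 - θ^3 + 2θ - 2.
Roots in Z/5Z: h(0) = 3; h(1) = 3; h(2) = 4; h(3) = 3; h(4) = 4.
Complete factorization: h(θ) = (θ^5 - 2θ^4 - θ^3 + 2θ - 2).
Factor degrees with multiplicity: 5 = 5.

5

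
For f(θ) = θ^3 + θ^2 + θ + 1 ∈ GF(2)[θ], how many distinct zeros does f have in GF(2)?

1

Evaluate at each of the 2 elements of GF(2):
f(0) = 1; f(1) = 0 → root.
Roots: {1}.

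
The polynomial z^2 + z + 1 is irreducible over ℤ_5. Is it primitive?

No

Write f(z) = z^2 + z + 1.
|GF(5^2)^×| = 5^2 − 1 = 24. Prime factorization: 24 = 2^3·3.
f is primitive ⇔ z has order 24 in GF(5)[z]/(f), i.e. z^(24/q) ≠ 1 for each prime q | 24.
z^(12) mod f = 1
z^(8) mod f = 4z + 4.
Since z^(12) = 1, the order of z divides 12 < 24; not primitive.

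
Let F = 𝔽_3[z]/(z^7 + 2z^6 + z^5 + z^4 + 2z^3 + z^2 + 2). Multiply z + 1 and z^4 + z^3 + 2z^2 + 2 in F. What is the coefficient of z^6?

0

Multiply in 𝔽_3[z]: (z + 1)·(z^4 + z^3 + 2z^2 + 2) = z^5 + 2z^4 + 2z^2 + 2z + 2.
Reduced: z^5 + 2z^4 + 2z^2 + 2z + 2.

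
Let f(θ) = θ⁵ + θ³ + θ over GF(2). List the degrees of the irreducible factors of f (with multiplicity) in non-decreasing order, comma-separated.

Roots in GF(2): f(0) = 0 → root; f(1) = 1.
Linear factors from roots: (θ).
Complete factorization: f(θ) = (θ)·(θ² + θ + 1)^2.
Factor degrees with multiplicity: 1 + 2 + 2 = 5.

1, 2, 2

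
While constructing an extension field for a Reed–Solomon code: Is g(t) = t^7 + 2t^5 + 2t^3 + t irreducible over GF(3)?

No

Check for roots in GF(3): g(0) = 0 → root; g(1) = 0 → root; g(2) = 0 → root.
g(0) = 0, so (t) divides g(t); g is reducible.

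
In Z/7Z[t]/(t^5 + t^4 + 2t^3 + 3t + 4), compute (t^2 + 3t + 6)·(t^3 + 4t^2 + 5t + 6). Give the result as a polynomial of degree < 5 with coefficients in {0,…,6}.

6t^4 + 3t^2 + 3t + 4

Multiply in Z/7Z[t]: (t^2 + 3t + 6)·(t^3 + 4t^2 + 5t + 6) = t^5 + 2t^3 + 3t^2 + 6t + 1.
Reduce using t^5 ≡ 6t^4 + 5t^3 + 4t + 3 (mod t^5 + t^4 + 2t^3 + 3t + 4).
Reduced: 6t^4 + 3t^2 + 3t + 4.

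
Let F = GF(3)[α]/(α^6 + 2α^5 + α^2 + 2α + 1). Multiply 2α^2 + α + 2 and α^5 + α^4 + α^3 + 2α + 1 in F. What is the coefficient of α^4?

Multiply in GF(3)[α]: (2α^2 + α + 2)·(α^5 + α^4 + α^3 + 2α + 1) = 2α^7 + 2α^5 + α^2 + 2α + 2.
Reduce using α^6 ≡ α^5 + 2α^2 + α + 2 (mod α^6 + 2α^5 + α^2 + 2α + 1).
Reduced: α^5 + α^3 + α^2 + 2α.

0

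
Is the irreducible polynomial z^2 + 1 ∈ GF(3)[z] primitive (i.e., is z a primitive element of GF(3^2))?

No

Write f(z) = z^2 + 1.
|GF(3^2)^×| = 3^2 − 1 = 8. Prime factorization: 8 = 2^3.
f is primitive ⇔ z has order 8 in GF(3)[z]/(f), i.e. z^(8/q) ≠ 1 for each prime q | 8.
z^(4) mod f = 1
Since z^(4) = 1, the order of z divides 4 < 8; not primitive.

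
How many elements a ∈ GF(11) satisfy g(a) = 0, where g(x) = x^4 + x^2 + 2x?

4

Evaluate at each of the 11 elements of GF(11):
g(0) = 0 → root; g(1) = 4; g(2) = 2; g(3) = 8; g(4) = 5; g(5) = 0 → root; g(6) = 2; g(7) = 0 → root; g(8) = 7; g(9) = 5; g(10) = 0 → root.
Roots: {0, 5, 7, 10}.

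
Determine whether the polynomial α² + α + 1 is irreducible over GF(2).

Write f(α) = α² + α + 1.
Check for roots in GF(2): f(0) = 1; f(1) = 1.
No roots. A degree-2 polynomial over a field with no linear factor is irreducible.

Yes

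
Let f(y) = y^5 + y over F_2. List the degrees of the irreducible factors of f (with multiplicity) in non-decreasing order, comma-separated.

1, 1, 1, 1, 1

Roots in F_2: f(0) = 0 → root; f(1) = 0 → root.
Linear factors from roots: (y), (y + 1).
Complete factorization: f(y) = (y)·(y + 1)^4.
Factor degrees with multiplicity: 1 + 1 + 1 + 1 + 1 = 5.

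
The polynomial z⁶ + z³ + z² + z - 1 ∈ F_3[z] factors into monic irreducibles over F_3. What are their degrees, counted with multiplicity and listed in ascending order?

1, 1, 2, 2

Write h(z) = z⁶ + z³ + z² + z - 1.
Roots in F_3: h(0) = 2; h(1) = 0 → root; h(2) = 2.
Linear factors from roots: (z - 1).
Complete factorization: h(z) = (z - 1)^2·(z² + 1)·(z² - z - 1).
Factor degrees with multiplicity: 1 + 1 + 2 + 2 = 6.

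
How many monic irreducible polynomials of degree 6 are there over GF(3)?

116

Gauss's count: N_{3}(6) = (1/6) Σ_{d|6} μ(6/d)·3^d.
Divisors of 6: 1, 2, 3, 6; μ(6/d) for each: 1, -1, -1, 1.
Σ = 3^1 − 3^2 − 3^3 + 3^6 = 696.
N = 696/6 = 116.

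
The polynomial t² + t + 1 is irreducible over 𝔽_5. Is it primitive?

No

Write f(t) = t² + t + 1.
|GF(5^2)^×| = 5^2 − 1 = 24. Prime factorization: 24 = 2^3·3.
f is primitive ⇔ t has order 24 in GF(5)[t]/(f), i.e. t^(24/q) ≠ 1 for each prime q | 24.
t^(12) mod f = 1
t^(8) mod f = 4t + 4.
Since t^(12) = 1, the order of t divides 12 < 24; not primitive.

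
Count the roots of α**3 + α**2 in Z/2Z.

2

Write f(α) = α**3 + α**2.
Evaluate at each of the 2 elements of Z/2Z:
f(0) = 0 → root; f(1) = 0 → root.
Roots: {0, 1}.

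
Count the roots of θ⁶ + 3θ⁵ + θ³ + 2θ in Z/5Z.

2

Write g(θ) = θ⁶ + 3θ⁵ + θ³ + 2θ.
Evaluate at each of the 5 elements of Z/5Z:
g(0) = 0 → root; g(1) = 2; g(2) = 2; g(3) = 1; g(4) = 0 → root.
Roots: {0, 4}.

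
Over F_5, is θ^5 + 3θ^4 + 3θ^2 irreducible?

Write f(θ) = θ^5 + 3θ^4 + 3θ^2.
Check for roots in F_5: f(0) = 0 → root; f(1) = 2; f(2) = 2; f(3) = 3; f(4) = 0 → root.
f(0) = 0, so (θ) divides f(θ); f is reducible.

No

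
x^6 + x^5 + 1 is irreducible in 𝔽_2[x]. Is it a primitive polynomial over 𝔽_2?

Yes

Write f(x) = x^6 + x^5 + 1.
|GF(2^6)^×| = 2^6 − 1 = 63. Prime factorization: 63 = 3^2·7.
f is primitive ⇔ x has order 63 in GF(2)[x]/(f), i.e. x^(63/q) ≠ 1 for each prime q | 63.
x^(21) mod f = x^5 + x^4 + x^3 + 1.
x^(9) mod f = x^5 + x^3 + x^2 + x + 1.
None equal 1, so x has full order 63; f is primitive.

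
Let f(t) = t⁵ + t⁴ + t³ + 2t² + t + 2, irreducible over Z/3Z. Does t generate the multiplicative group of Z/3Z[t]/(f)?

|GF(3^5)^×| = 3^5 − 1 = 242. Prime factorization: 242 = 2·11^2.
f is primitive ⇔ t has order 242 in GF(3)[t]/(f), i.e. t^(242/q) ≠ 1 for each prime q | 242.
t^(121) mod f = 1
t^(22) mod f = 2t⁴ + 2t³ + 2.
Since t^(121) = 1, the order of t divides 121 < 242; not primitive.

No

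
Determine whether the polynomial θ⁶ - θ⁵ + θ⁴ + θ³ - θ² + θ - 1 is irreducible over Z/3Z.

Yes

Write m(θ) = θ⁶ - θ⁵ + θ⁴ + θ³ - θ² + θ - 1.
Check for roots in Z/3Z: m(0) = 2; m(1) = 1; m(2) = 2.
No roots, so no linear factors.
Monic irreducibles of degree 2 over GF(3): θ² + 1, θ² + θ - 1, θ² - θ - 1.
None of them divide m (all give nonzero remainder).
Degree-3 irreducible divisors: test the 8 monic irreducibles of degree 3 over GF(3).
None of them divide m (all give nonzero remainder).
No irreducible factor of degree ≤ 3 exists, so m is irreducible over GF(3).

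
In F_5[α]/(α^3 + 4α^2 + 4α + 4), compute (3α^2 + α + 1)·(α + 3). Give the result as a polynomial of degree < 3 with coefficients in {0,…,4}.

3α^2 + 2α + 1

Multiply in F_5[α]: (3α^2 + α + 1)·(α + 3) = 3α^3 + 4α + 3.
Reduce using α^3 ≡ α^2 + α + 1 (mod α^3 + 4α^2 + 4α + 4).
Reduced: 3α^2 + 2α + 1.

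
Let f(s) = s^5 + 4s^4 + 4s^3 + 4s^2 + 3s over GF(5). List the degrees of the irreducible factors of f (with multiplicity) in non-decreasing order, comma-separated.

Roots in GF(5): f(0) = 0 → root; f(1) = 1; f(2) = 0 → root; f(3) = 0 → root; f(4) = 0 → root.
Linear factors from roots: (s), (s + 3), (s + 2), (s + 1).
Complete factorization: f(s) = (s)·(s + 1)·(s + 2)·(s + 3)^2.
Factor degrees with multiplicity: 1 + 1 + 1 + 1 + 1 = 5.

1, 1, 1, 1, 1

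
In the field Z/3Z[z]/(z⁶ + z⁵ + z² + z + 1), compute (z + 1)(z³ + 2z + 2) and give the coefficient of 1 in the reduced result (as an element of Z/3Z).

2

Multiply in Z/3Z[z]: (z + 1)·(z³ + 2z + 2) = z⁴ + z³ + 2z² + z + 2.
Reduced: z⁴ + z³ + 2z² + z + 2.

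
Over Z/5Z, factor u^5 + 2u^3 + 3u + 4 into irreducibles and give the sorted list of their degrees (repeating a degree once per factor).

Write f(u) = u^5 + 2u^3 + 3u + 4.
Roots in Z/5Z: f(0) = 4; f(1) = 0 → root; f(2) = 3; f(3) = 0 → root; f(4) = 3.
Linear factors from roots: (u + 4), (u + 2).
Complete factorization: f(u) = (u + 2)·(u + 4)·(u^3 + 4u^2 + 3).
Factor degrees with multiplicity: 1 + 1 + 3 = 5.

1, 1, 3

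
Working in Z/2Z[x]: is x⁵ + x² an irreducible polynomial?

No

Write g(x) = x⁵ + x².
Check for roots in Z/2Z: g(0) = 0 → root; g(1) = 0 → root.
g(0) = 0, so (x) divides g(x); g is reducible.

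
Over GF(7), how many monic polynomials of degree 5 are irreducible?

By the necklace-counting formula, N_7(5) = (1/5) Σ_{d|5} μ(5/d)·7^d.
Divisors of 5: 1, 5; μ(5/d) for each: -1, 1.
Σ = − 7^1 + 7^5 = 16800.
N = 16800/5 = 3360.

3360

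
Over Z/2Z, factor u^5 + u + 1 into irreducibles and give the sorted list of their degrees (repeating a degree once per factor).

Write f(u) = u^5 + u + 1.
Roots in Z/2Z: f(0) = 1; f(1) = 1.
Complete factorization: f(u) = (u^2 + u + 1)·(u^3 + u^2 + 1).
Factor degrees with multiplicity: 2 + 3 = 5.

2, 3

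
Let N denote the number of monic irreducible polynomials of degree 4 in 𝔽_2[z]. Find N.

x^(2^4) − x is the product of all monic irreducibles of degree dividing 4; Möbius inversion gives N = (1/4) Σ μ(4/d)·2^d.
Divisors of 4: 1, 2, 4; μ(4/d) for each: 0, -1, 1.
Σ = − 2^2 + 2^4 = 12.
N = 12/4 = 3.

3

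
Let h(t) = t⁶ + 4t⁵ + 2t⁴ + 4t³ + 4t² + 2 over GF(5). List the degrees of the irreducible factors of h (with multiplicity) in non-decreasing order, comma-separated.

Roots in GF(5): h(0) = 2; h(1) = 2; h(2) = 4; h(3) = 4; h(4) = 1.
Complete factorization: h(t) = (t⁶ + 4t⁵ + 2t⁴ + 4t³ + 4t² + 2).
Factor degrees with multiplicity: 6 = 6.

6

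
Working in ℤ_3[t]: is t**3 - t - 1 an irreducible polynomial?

Yes

Write P(t) = t**3 - t - 1.
Check for roots in ℤ_3: P(0) = 2; P(1) = 2; P(2) = 2.
No roots. A degree-3 polynomial over a field with no linear factor is irreducible.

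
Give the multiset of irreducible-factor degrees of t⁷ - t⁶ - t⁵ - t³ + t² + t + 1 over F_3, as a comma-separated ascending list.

7

Write g(t) = t⁷ - t⁶ - t⁵ - t³ + t² + t + 1.
Roots in F_3: g(0) = 1; g(1) = 1; g(2) = 1.
Complete factorization: g(t) = (t⁷ - t⁶ - t⁵ - t³ + t² + t + 1).
Factor degrees with multiplicity: 7 = 7.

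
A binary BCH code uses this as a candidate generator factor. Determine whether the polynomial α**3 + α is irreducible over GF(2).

Write f(α) = α**3 + α.
Check for roots in GF(2): f(0) = 0 → root; f(1) = 0 → root.
f(0) = 0, so (α) divides f(α); f is reducible.

No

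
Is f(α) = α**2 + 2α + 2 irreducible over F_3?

Yes

Check for roots in F_3: f(0) = 2; f(1) = 2; f(2) = 1.
No roots. A degree-2 polynomial over a field with no linear factor is irreducible.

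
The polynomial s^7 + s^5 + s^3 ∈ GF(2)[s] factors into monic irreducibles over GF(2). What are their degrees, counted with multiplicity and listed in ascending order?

1, 1, 1, 2, 2

Write f(s) = s^7 + s^5 + s^3.
Roots in GF(2): f(0) = 0 → root; f(1) = 1.
Linear factors from roots: (s).
Complete factorization: f(s) = (s)^3·(s^2 + s + 1)^2.
Factor degrees with multiplicity: 1 + 1 + 1 + 2 + 2 = 7.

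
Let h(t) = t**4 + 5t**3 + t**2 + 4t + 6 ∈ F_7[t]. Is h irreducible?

Check for roots in F_7: h(0) = 6; h(1) = 3; h(2) = 4; h(3) = 5; h(4) = 5; h(5) = 6; h(6) = 6.
No roots, so no linear factors.
Degree-2 irreducible divisors: test the 21 monic irreducibles of degree 2 over GF(7).
None of them divide h (all give nonzero remainder).
No irreducible factor of degree ≤ 2 exists, so h is irreducible over GF(7).

Yes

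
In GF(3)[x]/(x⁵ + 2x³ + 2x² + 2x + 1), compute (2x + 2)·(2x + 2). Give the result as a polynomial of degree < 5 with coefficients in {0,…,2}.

x^2 + 2x + 1

Multiply in GF(3)[x]: (2x + 2)·(2x + 2) = x² + 2x + 1.
Reduced: x² + 2x + 1.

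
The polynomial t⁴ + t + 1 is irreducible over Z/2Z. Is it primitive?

Yes

Write f(t) = t⁴ + t + 1.
|GF(2^4)^×| = 2^4 − 1 = 15. Prime factorization: 15 = 3·5.
f is primitive ⇔ t has order 15 in GF(2)[t]/(f), i.e. t^(15/q) ≠ 1 for each prime q | 15.
t^(5) mod f = t² + t.
t^(3) mod f = t³.
None equal 1, so t has full order 15; f is primitive.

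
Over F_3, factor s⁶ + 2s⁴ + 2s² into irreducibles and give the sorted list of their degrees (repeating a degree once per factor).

1, 1, 4

Write f(s) = s⁶ + 2s⁴ + 2s².
Roots in F_3: f(0) = 0 → root; f(1) = 2; f(2) = 2.
Linear factors from roots: (s).
Complete factorization: f(s) = (s)^2·(s⁴ + 2s² + 2).
Factor degrees with multiplicity: 1 + 1 + 4 = 6.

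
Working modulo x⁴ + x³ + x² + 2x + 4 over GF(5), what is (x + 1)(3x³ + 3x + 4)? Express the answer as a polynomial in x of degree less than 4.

x + 2

Multiply in GF(5)[x]: (x + 1)·(3x³ + 3x + 4) = 3x⁴ + 3x³ + 3x² + 2x + 4.
Reduce using x⁴ ≡ 4x³ + 4x² + 3x + 1 (mod x⁴ + x³ + x² + 2x + 4).
Reduced: x + 2.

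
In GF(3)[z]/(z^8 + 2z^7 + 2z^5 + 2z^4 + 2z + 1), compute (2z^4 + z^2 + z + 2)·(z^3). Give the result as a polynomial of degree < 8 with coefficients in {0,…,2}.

Multiply in GF(3)[z]: (2z^4 + z^2 + z + 2)·(z^3) = 2z^7 + z^5 + z^4 + 2z^3.
Reduced: 2z^7 + z^5 + z^4 + 2z^3.

2z^7 + z^5 + z^4 + 2z^3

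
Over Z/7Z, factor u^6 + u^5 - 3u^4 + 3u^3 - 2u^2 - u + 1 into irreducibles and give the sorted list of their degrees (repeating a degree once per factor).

Write g(u) = u^6 + u^5 - 3u^4 + 3u^3 - 2u^2 - u + 1.
Linear factors from roots: (u - 1), (u - 2).
Complete factorization: g(u) = (u - 1)·(u - 2)^2·(u^3 - u^2 - 2u - 2).
Factor degrees with multiplicity: 1 + 1 + 1 + 3 = 6.

1, 1, 1, 3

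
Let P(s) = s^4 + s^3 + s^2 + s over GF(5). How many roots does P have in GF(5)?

4

Evaluate at each of the 5 elements of GF(5):
P(0) = 0 → root; P(1) = 4; P(2) = 0 → root; P(3) = 0 → root; P(4) = 0 → root.
Roots: {0, 2, 3, 4}.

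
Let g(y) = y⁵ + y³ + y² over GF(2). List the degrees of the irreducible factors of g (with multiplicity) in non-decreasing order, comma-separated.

1, 1, 3

Roots in GF(2): g(0) = 0 → root; g(1) = 1.
Linear factors from roots: (y).
Complete factorization: g(y) = (y)^2·(y³ + y + 1).
Factor degrees with multiplicity: 1 + 1 + 3 = 5.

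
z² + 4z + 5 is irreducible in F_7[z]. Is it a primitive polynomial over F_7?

Write f(z) = z² + 4z + 5.
|GF(7^2)^×| = 7^2 − 1 = 48. Prime factorization: 48 = 2^4·3.
f is primitive ⇔ z has order 48 in GF(7)[z]/(f), i.e. z^(48/q) ≠ 1 for each prime q | 48.
z^(24) mod f = 6.
z^(16) mod f = 4.
None equal 1, so z has full order 48; f is primitive.

Yes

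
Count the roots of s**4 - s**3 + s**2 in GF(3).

2

Write f(s) = s**4 - s**3 + s**2.
Evaluate at each of the 3 elements of GF(3):
f(0) = 0 → root; f(1) = 1; f(2) = 0 → root.
Roots: {0, 2}.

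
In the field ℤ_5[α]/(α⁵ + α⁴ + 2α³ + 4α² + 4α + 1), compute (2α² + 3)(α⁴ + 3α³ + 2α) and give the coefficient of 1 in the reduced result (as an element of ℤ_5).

Multiply in ℤ_5[α]: (2α² + 3)·(α⁴ + 3α³ + 2α) = 2α⁶ + α⁵ + 3α⁴ + 3α³ + α.
Reduce using α⁵ ≡ 4α⁴ + 3α³ + α² + α + 4 (mod α⁵ + α⁴ + 2α³ + 4α² + 4α + 1).
Reduced: 2α³ + α² + 3α + 1.

1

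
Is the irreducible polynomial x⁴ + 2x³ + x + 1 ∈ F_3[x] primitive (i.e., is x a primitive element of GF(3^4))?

No

Write f(x) = x⁴ + 2x³ + x + 1.
|GF(3^4)^×| = 3^4 − 1 = 80. Prime factorization: 80 = 2^4·5.
f is primitive ⇔ x has order 80 in GF(3)[x]/(f), i.e. x^(80/q) ≠ 1 for each prime q | 80.
x^(40) mod f = 1
x^(16) mod f = 2x² + 2x + 1.
Since x^(40) = 1, the order of x divides 40 < 80; not primitive.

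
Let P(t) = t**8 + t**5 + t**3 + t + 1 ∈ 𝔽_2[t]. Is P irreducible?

Check for roots in 𝔽_2: P(0) = 1; P(1) = 1.
No roots, so no linear factors.
Monic irreducibles of degree 2 over GF(2): t**2 + t + 1.
None of them divide P (all give nonzero remainder).
Monic irreducibles of degree 3 over GF(2): t**3 + t + 1, t**3 + t**2 + 1.
None of them divide P (all give nonzero remainder).
Monic irreducibles of degree 4 over GF(2): t**4 + t + 1, t**4 + t**3 + 1, t**4 + t**3 + t**2 + t + 1.
None of them divide P (all give nonzero remainder).
No irreducible factor of degree ≤ 4 exists, so P is irreducible over GF(2).

Yes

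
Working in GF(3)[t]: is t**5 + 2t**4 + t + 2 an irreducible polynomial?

Write g(t) = t**5 + 2t**4 + t + 2.
Check for roots in GF(3): g(0) = 2; g(1) = 0 → root; g(2) = 2.
g(1) = 0, so (t − 1) divides g(t); g is reducible.

No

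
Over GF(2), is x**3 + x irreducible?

Write m(x) = x**3 + x.
Check for roots in GF(2): m(0) = 0 → root; m(1) = 0 → root.
m(0) = 0, so (x) divides m(x); m is reducible.

No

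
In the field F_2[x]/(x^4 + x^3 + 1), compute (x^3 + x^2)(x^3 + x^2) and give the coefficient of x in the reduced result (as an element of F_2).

Multiply in F_2[x]: (x^3 + x^2)·(x^3 + x^2) = x^6 + x^4.
Reduce using x^4 ≡ x^3 + 1 (mod x^4 + x^3 + 1).
Reduced: x^2 + x.

1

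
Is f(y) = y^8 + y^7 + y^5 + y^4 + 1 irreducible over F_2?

Check for roots in F_2: f(0) = 1; f(1) = 1.
No roots, so no linear factors.
Monic irreducibles of degree 2 over GF(2): y^2 + y + 1.
None of them divide f (all give nonzero remainder).
Monic irreducibles of degree 3 over GF(2): y^3 + y + 1, y^3 + y^2 + 1.
None of them divide f (all give nonzero remainder).
Monic irreducibles of degree 4 over GF(2): y^4 + y + 1, y^4 + y^3 + 1, y^4 + y^3 + y^2 + y + 1.
None of them divide f (all give nonzero remainder).
No irreducible factor of degree ≤ 4 exists, so f is irreducible over GF(2).

Yes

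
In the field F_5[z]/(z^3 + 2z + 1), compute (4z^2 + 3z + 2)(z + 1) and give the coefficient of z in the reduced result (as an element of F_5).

2

Multiply in F_5[z]: (4z^2 + 3z + 2)·(z + 1) = 4z^3 + 2z^2 + 2.
Reduce using z^3 ≡ 3z + 4 (mod z^3 + 2z + 1).
Reduced: 2z^2 + 2z + 3.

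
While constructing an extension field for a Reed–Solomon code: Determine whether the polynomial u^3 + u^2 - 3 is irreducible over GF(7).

No

Write g(u) = u^3 + u^2 - 3.
Check for roots in GF(7): g(0) = 4; g(1) = 6; g(2) = 2; g(3) = 5; g(4) = 0 → root; g(5) = 0 → root; g(6) = 4.
g(4) = 0, so (u − 4) divides g(u); g is reducible.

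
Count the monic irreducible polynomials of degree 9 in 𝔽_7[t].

Gauss's count: N_{7}(9) = (1/9) Σ_{d|9} μ(9/d)·7^d.
Divisors of 9: 1, 3, 9; μ(9/d) for each: 0, -1, 1.
Σ = − 7^3 + 7^9 = 40353264.
N = 40353264/9 = 4483696.

4483696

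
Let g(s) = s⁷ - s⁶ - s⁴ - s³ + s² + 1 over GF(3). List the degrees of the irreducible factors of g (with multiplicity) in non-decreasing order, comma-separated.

Roots in GF(3): g(0) = 1; g(1) = 0 → root; g(2) = 0 → root.
Linear factors from roots: (s - 1), (s + 1).
Complete factorization: g(s) = (s - 1)·(s + 1)^2·(s² + 1)·(s² + s - 1).
Factor degrees with multiplicity: 1 + 1 + 1 + 2 + 2 = 7.

1, 1, 1, 2, 2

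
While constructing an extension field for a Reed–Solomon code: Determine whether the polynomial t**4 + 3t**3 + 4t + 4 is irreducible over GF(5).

Yes

Write g(t) = t**4 + 3t**3 + 4t + 4.
Check for roots in GF(5): g(0) = 4; g(1) = 2; g(2) = 2; g(3) = 3; g(4) = 3.
No roots, so no linear factors.
Degree-2 irreducible divisors: test the 10 monic irreducibles of degree 2 over GF(5).
None of them divide g (all give nonzero remainder).
No irreducible factor of degree ≤ 2 exists, so g is irreducible over GF(5).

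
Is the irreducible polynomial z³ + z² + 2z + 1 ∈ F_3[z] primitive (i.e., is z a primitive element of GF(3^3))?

Write f(z) = z³ + z² + 2z + 1.
|GF(3^3)^×| = 3^3 − 1 = 26. Prime factorization: 26 = 2·13.
f is primitive ⇔ z has order 26 in GF(3)[z]/(f), i.e. z^(26/q) ≠ 1 for each prime q | 26.
z^(13) mod f = 2.
z^(2) mod f = z².
None equal 1, so z has full order 26; f is primitive.

Yes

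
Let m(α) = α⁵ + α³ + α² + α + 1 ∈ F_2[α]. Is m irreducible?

Yes

Check for roots in F_2: m(0) = 1; m(1) = 1.
No roots, so no linear factors.
Monic irreducibles of degree 2 over GF(2): α² + α + 1.
None of them divide m (all give nonzero remainder).
No irreducible factor of degree ≤ 2 exists, so m is irreducible over GF(2).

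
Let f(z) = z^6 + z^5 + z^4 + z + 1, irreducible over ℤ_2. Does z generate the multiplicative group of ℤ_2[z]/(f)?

Yes

|GF(2^6)^×| = 2^6 − 1 = 63. Prime factorization: 63 = 3^2·7.
f is primitive ⇔ z has order 63 in GF(2)[z]/(f), i.e. z^(63/q) ≠ 1 for each prime q | 63.
z^(21) mod f = z^4 + z^3 + 1.
z^(9) mod f = z^5 + z^2 + z + 1.
None equal 1, so z has full order 63; f is primitive.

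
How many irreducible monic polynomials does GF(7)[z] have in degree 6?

19544

x^(7^6) − x is the product of all monic irreducibles of degree dividing 6; Möbius inversion gives N = (1/6) Σ μ(6/d)·7^d.
Divisors of 6: 1, 2, 3, 6; μ(6/d) for each: 1, -1, -1, 1.
Σ = 7^1 − 7^2 − 7^3 + 7^6 = 117264.
N = 117264/6 = 19544.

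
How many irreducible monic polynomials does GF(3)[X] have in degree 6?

Gauss's count: N_{3}(6) = (1/6) Σ_{d|6} μ(6/d)·3^d.
Divisors of 6: 1, 2, 3, 6; μ(6/d) for each: 1, -1, -1, 1.
Σ = 3^1 − 3^2 − 3^3 + 3^6 = 696.
N = 696/6 = 116.

116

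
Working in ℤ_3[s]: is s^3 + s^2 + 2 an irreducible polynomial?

Write h(s) = s^3 + s^2 + 2.
Check for roots in ℤ_3: h(0) = 2; h(1) = 1; h(2) = 2.
No roots. A degree-3 polynomial over a field with no linear factor is irreducible.

Yes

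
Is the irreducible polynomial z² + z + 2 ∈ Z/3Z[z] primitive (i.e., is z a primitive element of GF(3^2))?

Write f(z) = z² + z + 2.
|GF(3^2)^×| = 3^2 − 1 = 8. Prime factorization: 8 = 2^3.
f is primitive ⇔ z has order 8 in GF(3)[z]/(f), i.e. z^(8/q) ≠ 1 for each prime q | 8.
z^(4) mod f = 2.
None equal 1, so z has full order 8; f is primitive.

Yes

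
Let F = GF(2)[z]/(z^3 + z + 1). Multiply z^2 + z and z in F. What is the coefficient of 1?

Multiply in GF(2)[z]: (z^2 + z)·(z) = z^3 + z^2.
Reduce using z^3 ≡ z + 1 (mod z^3 + z + 1).
Reduced: z^2 + z + 1.

1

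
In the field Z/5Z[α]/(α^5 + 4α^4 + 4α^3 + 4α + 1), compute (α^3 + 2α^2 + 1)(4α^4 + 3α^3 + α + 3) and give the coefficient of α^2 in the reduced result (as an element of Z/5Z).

2

Multiply in Z/5Z[α]: (α^3 + 2α^2 + 1)·(4α^4 + 3α^3 + α + 3) = 4α^7 + α^6 + α^5 + 3α^3 + α^2 + α + 3.
Reduce using α^5 ≡ α^4 + α^3 + α + 4 (mod α^5 + 4α^4 + 4α^3 + 4α + 1).
Reduced: 2α^3 + 2α^2 + α + 3.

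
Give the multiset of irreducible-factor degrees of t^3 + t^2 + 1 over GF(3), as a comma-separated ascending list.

1, 2

Write f(t) = t^3 + t^2 + 1.
Roots in GF(3): f(0) = 1; f(1) = 0 → root; f(2) = 1.
Linear factors from roots: (t + 2).
Complete factorization: f(t) = (t + 2)·(t^2 + 2t + 2).
Factor degrees with multiplicity: 1 + 2 = 3.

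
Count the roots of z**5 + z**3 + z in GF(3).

Write P(z) = z**5 + z**3 + z.
Evaluate at each of the 3 elements of GF(3):
P(0) = 0 → root; P(1) = 0 → root; P(2) = 0 → root.
Roots: {0, 1, 2}.

3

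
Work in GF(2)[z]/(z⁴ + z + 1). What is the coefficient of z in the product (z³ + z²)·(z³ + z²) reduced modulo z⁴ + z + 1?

1

Multiply in GF(2)[z]: (z³ + z²)·(z³ + z²) = z⁶ + z⁴.
Reduce using z⁴ ≡ z + 1 (mod z⁴ + z + 1).
Reduced: z³ + z² + z + 1.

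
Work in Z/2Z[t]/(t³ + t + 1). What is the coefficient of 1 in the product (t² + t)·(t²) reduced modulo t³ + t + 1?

Multiply in Z/2Z[t]: (t² + t)·(t²) = t⁴ + t³.
Reduce using t³ ≡ t + 1 (mod t³ + t + 1).
Reduced: t² + 1.

1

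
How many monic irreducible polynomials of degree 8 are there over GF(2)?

30

The number of monic irreducibles of degree 8 over GF(2) is (1/8)·Σ_{d∣8} μ(8/d) 2^d.
Divisors of 8: 1, 2, 4, 8; μ(8/d) for each: 0, 0, -1, 1.
Σ = − 2^4 + 2^8 = 240.
N = 240/8 = 30.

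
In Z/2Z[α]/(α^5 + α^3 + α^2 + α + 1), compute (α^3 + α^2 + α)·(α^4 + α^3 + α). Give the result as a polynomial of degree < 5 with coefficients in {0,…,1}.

Multiply in Z/2Z[α]: (α^3 + α^2 + α)·(α^4 + α^3 + α) = α^7 + α^3 + α^2.
Reduce using α^5 ≡ α^3 + α^2 + α + 1 (mod α^5 + α^3 + α^2 + α + 1).
Reduced: α^4 + α^3 + α^2 + α + 1.

α^4 + α^3 + α^2 + α + 1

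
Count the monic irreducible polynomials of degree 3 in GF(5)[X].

40

By the necklace-counting formula, N_5(3) = (1/3) Σ_{d|3} μ(3/d)·5^d.
Divisors of 3: 1, 3; μ(3/d) for each: -1, 1.
Σ = − 5^1 + 5^3 = 120.
N = 120/3 = 40.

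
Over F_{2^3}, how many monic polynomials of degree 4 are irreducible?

1008

By the necklace-counting formula, N_8(4) = (1/4) Σ_{d|4} μ(4/d)·8^d.
Divisors of 4: 1, 2, 4; μ(4/d) for each: 0, -1, 1.
Σ = − 8^2 + 8^4 = 4032.
N = 4032/4 = 1008.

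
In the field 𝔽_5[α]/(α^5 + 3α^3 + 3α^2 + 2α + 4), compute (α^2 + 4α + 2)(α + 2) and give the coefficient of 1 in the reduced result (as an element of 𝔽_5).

4

Multiply in 𝔽_5[α]: (α^2 + 4α + 2)·(α + 2) = α^3 + α^2 + 4.
Reduced: α^3 + α^2 + 4.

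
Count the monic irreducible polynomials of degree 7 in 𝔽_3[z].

312

x^(3^7) − x is the product of all monic irreducibles of degree dividing 7; Möbius inversion gives N = (1/7) Σ μ(7/d)·3^d.
Divisors of 7: 1, 7; μ(7/d) for each: -1, 1.
Σ = − 3^1 + 3^7 = 2184.
N = 2184/7 = 312.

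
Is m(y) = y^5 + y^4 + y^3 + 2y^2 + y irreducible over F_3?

No

Check for roots in F_3: m(0) = 0 → root; m(1) = 0 → root; m(2) = 0 → root.
m(0) = 0, so (y) divides m(y); m is reducible.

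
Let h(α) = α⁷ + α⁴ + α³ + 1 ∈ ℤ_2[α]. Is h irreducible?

Check for roots in ℤ_2: h(0) = 1; h(1) = 0 → root.
h(1) = 0, so (α − 1) divides h(α); h is reducible.

No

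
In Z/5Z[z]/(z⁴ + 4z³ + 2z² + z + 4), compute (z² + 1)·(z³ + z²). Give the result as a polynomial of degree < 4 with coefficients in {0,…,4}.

Multiply in Z/5Z[z]: (z² + 1)·(z³ + z²) = z⁵ + z⁴ + z³ + z².
Reduce using z⁴ ≡ z³ + 3z² + 4z + 1 (mod z⁴ + 4z³ + 2z² + z + 4).
Reduced: z³ + z² + 4z + 2.

z^3 + z^2 + 4z + 2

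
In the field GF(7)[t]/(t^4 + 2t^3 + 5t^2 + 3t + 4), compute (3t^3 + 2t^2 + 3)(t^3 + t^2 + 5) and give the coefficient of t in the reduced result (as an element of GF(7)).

2

Multiply in GF(7)[t]: (3t^3 + 2t^2 + 3)·(t^3 + t^2 + 5) = 3t^6 + 5t^5 + 2t^4 + 4t^3 + 6t^2 + 1.
Reduce using t^4 ≡ 5t^3 + 2t^2 + 4t + 3 (mod t^4 + 2t^3 + 5t^2 + 3t + 4).
Reduced: t^3 + 3t^2 + 2t + 3.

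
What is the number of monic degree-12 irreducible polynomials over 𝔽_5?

20343700

x^(5^12) − x is the product of all monic irreducibles of degree dividing 12; Möbius inversion gives N = (1/12) Σ μ(12/d)·5^d.
Divisors of 12: 1, 2, 3, 4, 6, 12; μ(12/d) for each: 0, 1, 0, -1, -1, 1.
Σ = 5^2 − 5^4 − 5^6 + 5^12 = 244124400.
N = 244124400/12 = 20343700.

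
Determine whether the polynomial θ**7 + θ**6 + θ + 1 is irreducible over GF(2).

Write m(θ) = θ**7 + θ**6 + θ + 1.
Check for roots in GF(2): m(0) = 1; m(1) = 0 → root.
m(1) = 0, so (θ − 1) divides m(θ); m is reducible.

No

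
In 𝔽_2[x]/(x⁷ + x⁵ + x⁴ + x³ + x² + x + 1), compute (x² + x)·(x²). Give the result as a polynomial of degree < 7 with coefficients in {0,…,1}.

x^4 + x^3

Multiply in 𝔽_2[x]: (x² + x)·(x²) = x⁴ + x³.
Reduced: x⁴ + x³.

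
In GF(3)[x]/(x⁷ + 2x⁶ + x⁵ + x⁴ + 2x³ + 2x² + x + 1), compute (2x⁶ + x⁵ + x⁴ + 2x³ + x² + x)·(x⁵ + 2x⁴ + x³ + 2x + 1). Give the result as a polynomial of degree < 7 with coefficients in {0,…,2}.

Multiply in GF(3)[x]: (2x⁶ + x⁵ + x⁴ + 2x³ + x² + x)·(x⁵ + 2x⁴ + x³ + 2x + 1) = 2x¹¹ + 2x¹⁰ + 2x⁹ + 2x⁸ + x⁷ + x³ + x.
Reduce using x⁷ ≡ x⁶ + 2x⁵ + 2x⁴ + x³ + x² + 2x + 2 (mod x⁷ + 2x⁶ + x⁵ + x⁴ + 2x³ + 2x² + x + 1).
Reduced: 2x⁵ + 2.

2x^5 + 2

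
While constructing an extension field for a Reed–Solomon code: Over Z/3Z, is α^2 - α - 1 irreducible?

Yes

Write h(α) = α^2 - α - 1.
Check for roots in Z/3Z: h(0) = 2; h(1) = 2; h(2) = 1.
No roots. A degree-2 polynomial over a field with no linear factor is irreducible.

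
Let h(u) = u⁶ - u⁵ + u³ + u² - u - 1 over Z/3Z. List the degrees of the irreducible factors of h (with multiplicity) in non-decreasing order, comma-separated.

Roots in Z/3Z: h(0) = 2; h(1) = 0 → root; h(2) = 2.
Linear factors from roots: (u - 1).
Complete factorization: h(u) = (u - 1)·(u² + 1)·(u³ - u + 1).
Factor degrees with multiplicity: 1 + 2 + 3 = 6.

1, 2, 3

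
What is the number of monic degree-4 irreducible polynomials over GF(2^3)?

Gauss's count: N_{8}(4) = (1/4) Σ_{d|4} μ(4/d)·8^d.
Divisors of 4: 1, 2, 4; μ(4/d) for each: 0, -1, 1.
Σ = − 8^2 + 8^4 = 4032.
N = 4032/4 = 1008.

1008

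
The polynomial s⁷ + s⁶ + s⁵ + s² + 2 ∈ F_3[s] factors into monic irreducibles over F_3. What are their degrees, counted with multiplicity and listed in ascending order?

Write h(s) = s⁷ + s⁶ + s⁵ + s² + 2.
Roots in F_3: h(0) = 2; h(1) = 0 → root; h(2) = 2.
Linear factors from roots: (s + 2).
Complete factorization: h(s) = (s + 2)·(s² + 1)·(s² + s + 2)^2.
Factor degrees with multiplicity: 1 + 2 + 2 + 2 = 7.

1, 2, 2, 2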